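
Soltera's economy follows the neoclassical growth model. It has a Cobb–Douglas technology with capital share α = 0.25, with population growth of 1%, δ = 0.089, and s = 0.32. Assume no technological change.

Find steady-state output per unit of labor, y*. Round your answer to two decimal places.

y* = 1.48

At the steady state, Δk = 0, so s·k^α = (n + δ)·k.
Dividing both sides by k: k^(1−α) = s / (n + δ).
k^0.75 = 0.32 / (0.010 + 0.089) = 0.32 / 0.099 = 3.2323
k* = 3.2323^(1/0.75) ≈ 4.7791
y* = (k*)^α = 4.7791^0.25 ≈ 1.4786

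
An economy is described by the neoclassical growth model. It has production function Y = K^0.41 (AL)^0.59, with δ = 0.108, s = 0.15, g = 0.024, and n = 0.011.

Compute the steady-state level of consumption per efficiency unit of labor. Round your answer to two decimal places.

c* = 0.88

Steady state requires s·f(k) = (n + g + δ)·k, i.e. s·k^α = (n + g + δ)·k.
Rearranging, k^(1−α) = s / (n + g + δ).
k^0.59 = 0.15 / (0.011 + 0.024 + 0.108) = 0.15 / 0.143 = 1.0490
k* = 1.0490^(1/0.59) ≈ 1.0845
y* = (k*)^α = 1.0845^0.41 ≈ 1.0338
c* = (1 − s)·y* = (1 − 0.15) × 1.0338 ≈ 0.8787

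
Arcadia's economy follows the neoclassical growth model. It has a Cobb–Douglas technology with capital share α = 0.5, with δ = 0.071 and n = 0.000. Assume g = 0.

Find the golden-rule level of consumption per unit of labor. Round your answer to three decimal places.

c_gold ≈ 3.521

At the golden rule, f'(k) = n + δ, so α·k^(α−1) = n + δ and k_gold = (α/(n + δ))^(1/(1−α)).
k_gold = (0.5/0.071)^(1/0.5) = 7.0423^2 ≈ 49.5940
c_gold = f(k_gold) − (n + δ)·k_gold = 7.0423 − 0.071×49.5940 ≈ 3.5211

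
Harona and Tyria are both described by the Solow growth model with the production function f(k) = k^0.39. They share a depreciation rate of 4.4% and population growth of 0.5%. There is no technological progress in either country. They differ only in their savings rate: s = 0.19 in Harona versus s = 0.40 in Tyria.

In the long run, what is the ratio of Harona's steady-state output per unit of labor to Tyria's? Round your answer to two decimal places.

Steady-state y* = [s/(n + δ)]^(α/(1−α)), so the ratio is [ (s_H/(n + δ)_H) / (s_T/(n + δ)_T) ]^0.6393.
s_H/(n + δ)_H = 0.19/0.049 = 3.8776; s_T/(n + δ)_T = 0.40/0.049 = 8.1633.
Ratio = (3.8776/8.1633)^0.6393 = 0.4750^0.6393 ≈ 0.6213

ratio ≈ 0.62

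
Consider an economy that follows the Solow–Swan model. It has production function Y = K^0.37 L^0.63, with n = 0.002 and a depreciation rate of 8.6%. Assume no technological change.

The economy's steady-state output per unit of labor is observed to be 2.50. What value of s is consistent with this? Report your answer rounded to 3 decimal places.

Steady state requires s·f(k) = (n + δ)·k, i.e. s·k^α = (n + δ)·k.
Since y* = [s/(n + δ)]^(α/(1−α)), we have s/(n + δ) = (y*)^((1−α)/α) = 2.50^1.7027 = 4.7596.
Therefore s = 4.7596 × (n + δ) = 4.7596 × 0.088 = 0.4188.

s ≈ 0.419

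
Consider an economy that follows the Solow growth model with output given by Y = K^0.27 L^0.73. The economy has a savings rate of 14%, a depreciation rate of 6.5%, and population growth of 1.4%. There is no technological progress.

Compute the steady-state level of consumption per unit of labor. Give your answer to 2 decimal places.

c* ≈ 1.06

In steady state, investment equals break-even investment: s·k^α = (n + δ)·k.
Dividing both sides by k: k^(1−α) = s / (n + δ).
k^0.73 = 0.14 / (0.014 + 0.065) = 0.14 / 0.079 = 1.7722
k* = 1.7722^(1/0.73) ≈ 2.1899
y* = (k*)^α = 2.1899^0.27 ≈ 1.2357
c* = (1 − s)·y* = (1 − 0.14) × 1.2357 ≈ 1.0627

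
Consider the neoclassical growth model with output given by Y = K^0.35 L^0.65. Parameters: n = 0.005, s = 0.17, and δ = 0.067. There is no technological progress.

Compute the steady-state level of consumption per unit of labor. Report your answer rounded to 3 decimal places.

At the steady state, Δk = 0, so s·k^α = (n + δ)·k.
Rearranging, k^(1−α) = s / (n + δ).
k^0.65 = 0.17 / (0.005 + 0.067) = 0.17 / 0.072 = 2.3611
k* = 2.3611^(1/0.65) ≈ 3.7499
y* = (k*)^α = 3.7499^0.35 ≈ 1.5882
c* = (1 − s)·y* = (1 − 0.17) × 1.5882 ≈ 1.3182

c* ≈ 1.318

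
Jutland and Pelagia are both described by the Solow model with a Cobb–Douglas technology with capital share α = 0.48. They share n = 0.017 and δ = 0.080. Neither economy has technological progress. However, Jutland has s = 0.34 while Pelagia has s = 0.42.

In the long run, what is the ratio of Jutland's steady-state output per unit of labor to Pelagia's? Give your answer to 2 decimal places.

y*_J / y*_P ≈ 0.82

Steady-state y* = [s/(n + δ)]^(α/(1−α)), so the ratio is [ (s_J/(n + δ)_J) / (s_P/(n + δ)_P) ]^0.9231.
s_J/(n + δ)_J = 0.34/0.097 = 3.5052; s_P/(n + δ)_P = 0.42/0.097 = 4.3299.
Ratio = (3.5052/4.3299)^0.9231 = 0.8095^0.9231 ≈ 0.8228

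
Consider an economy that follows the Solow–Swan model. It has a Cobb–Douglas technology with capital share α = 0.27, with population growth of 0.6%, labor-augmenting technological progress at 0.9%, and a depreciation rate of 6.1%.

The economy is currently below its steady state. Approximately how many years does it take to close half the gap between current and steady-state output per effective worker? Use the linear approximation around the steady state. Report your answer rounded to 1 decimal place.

Near the steady state the convergence rate is λ = (1 − α)(n + g + δ).
λ = (1 − 0.27) × 0.076 = 0.73 × 0.076 = 0.05548
Half-life = ln 2 / λ = 0.6931 / 0.05548 ≈ 12.49 years

half-life ≈ 12.5 years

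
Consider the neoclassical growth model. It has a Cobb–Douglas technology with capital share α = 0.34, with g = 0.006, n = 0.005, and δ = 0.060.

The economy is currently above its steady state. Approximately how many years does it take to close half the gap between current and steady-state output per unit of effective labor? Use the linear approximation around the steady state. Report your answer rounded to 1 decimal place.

Near the steady state the convergence rate is λ = (1 − α)(n + g + δ).
λ = (1 − 0.34) × 0.071 = 0.66 × 0.071 = 0.04686
Half-life = ln 2 / λ = 0.6931 / 0.04686 ≈ 14.79 years

half-life ≈ 14.8 years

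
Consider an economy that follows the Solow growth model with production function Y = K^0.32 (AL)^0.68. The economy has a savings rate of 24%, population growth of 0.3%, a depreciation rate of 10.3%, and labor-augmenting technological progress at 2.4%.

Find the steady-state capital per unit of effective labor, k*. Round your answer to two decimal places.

Steady state requires s·f(k) = (n + g + δ)·k, i.e. s·k^α = (n + g + δ)·k.
Dividing both sides by k: k^(1−α) = s / (n + g + δ).
k^0.68 = 0.24 / (0.003 + 0.024 + 0.103) = 0.24 / 0.130 = 1.8462
k* = 1.8462^(1/0.68) ≈ 2.4637

k* ≈ 2.46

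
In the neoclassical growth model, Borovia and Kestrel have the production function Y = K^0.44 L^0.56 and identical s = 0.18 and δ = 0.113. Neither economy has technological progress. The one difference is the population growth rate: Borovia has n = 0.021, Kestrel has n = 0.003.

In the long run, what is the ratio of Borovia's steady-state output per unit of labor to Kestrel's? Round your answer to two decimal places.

Steady-state y* = [s/(n + δ)]^(α/(1−α)), so the ratio is [ (s_B/(n + δ)_B) / (s_K/(n + δ)_K) ]^0.7857.
s_B/(n + δ)_B = 0.18/0.134 = 1.3433; s_K/(n + δ)_K = 0.18/0.116 = 1.5517.
Ratio = (1.3433/1.5517)^0.7857 = 0.8657^0.7857 ≈ 0.8929

y*_B / y*_K ≈ 0.89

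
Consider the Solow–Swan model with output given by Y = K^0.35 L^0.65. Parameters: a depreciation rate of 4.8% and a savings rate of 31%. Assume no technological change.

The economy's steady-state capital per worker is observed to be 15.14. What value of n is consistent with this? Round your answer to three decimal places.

n ≈ 0.005

Steady state requires s·f(k) = (n + δ)·k, i.e. s·k^α = (n + δ)·k.
So s / (n + δ) = (k*)^(1−α) = 15.14^0.65 = 5.8490.
Therefore n + δ = s / 5.8490 = 0.31 / 5.8490 = 0.0530, so n = 0.0530 − 0.048 = 0.0050.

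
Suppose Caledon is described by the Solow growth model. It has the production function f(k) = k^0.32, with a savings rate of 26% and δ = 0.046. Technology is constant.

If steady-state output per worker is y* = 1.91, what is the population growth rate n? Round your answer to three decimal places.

n ≈ 0.020

At the steady state, Δk = 0, so s·k^α = (n + δ)·k.
Since y* = [s/(n + δ)]^(α/(1−α)), we have s/(n + δ) = (y*)^((1−α)/α) = 1.91^2.125 = 3.9555.
Therefore n + δ = s / 3.9555 = 0.26 / 3.9555 = 0.0657, so n = 0.0657 − 0.046 = 0.0197.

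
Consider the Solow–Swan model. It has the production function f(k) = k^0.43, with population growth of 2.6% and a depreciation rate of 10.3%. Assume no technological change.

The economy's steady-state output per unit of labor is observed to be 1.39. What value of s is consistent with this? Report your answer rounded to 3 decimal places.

Steady state requires s·f(k) = (n + δ)·k, i.e. s·k^α = (n + δ)·k.
Since y* = [s/(n + δ)]^(α/(1−α)), we have s/(n + δ) = (y*)^((1−α)/α) = 1.39^1.3256 = 1.5473.
Therefore s = 1.5473 × (n + δ) = 1.5473 × 0.129 = 0.1996.

s ≈ 0.200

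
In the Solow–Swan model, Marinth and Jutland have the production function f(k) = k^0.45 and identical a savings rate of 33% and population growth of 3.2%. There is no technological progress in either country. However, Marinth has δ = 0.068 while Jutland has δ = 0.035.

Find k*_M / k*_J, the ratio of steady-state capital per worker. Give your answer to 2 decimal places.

k*_M / k*_J ≈ 0.48

Steady-state k* = [s/(n + δ)]^(1/(1−α)), so the ratio is [ (s_M/(n + δ)_M) / (s_J/(n + δ)_J) ]^1.8182.
s_M/(n + δ)_M = 0.33/0.100 = 3.3000; s_J/(n + δ)_J = 0.33/0.067 = 4.9254.
Ratio = (3.3000/4.9254)^1.8182 = 0.6700^1.8182 ≈ 0.4828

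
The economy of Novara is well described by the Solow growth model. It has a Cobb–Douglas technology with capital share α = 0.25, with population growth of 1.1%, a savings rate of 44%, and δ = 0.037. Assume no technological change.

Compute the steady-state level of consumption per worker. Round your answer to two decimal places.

c* = 1.17

In steady state, investment equals break-even investment: s·k^α = (n + δ)·k.
Dividing both sides by k: k^(1−α) = s / (n + δ).
k^0.75 = 0.44 / (0.011 + 0.037) = 0.44 / 0.048 = 9.1667
k* = 9.1667^(1/0.75) ≈ 19.1845
y* = (k*)^α = 19.1845^0.25 ≈ 2.0928
c* = (1 − s)·y* = (1 − 0.44) × 2.0928 ≈ 1.1720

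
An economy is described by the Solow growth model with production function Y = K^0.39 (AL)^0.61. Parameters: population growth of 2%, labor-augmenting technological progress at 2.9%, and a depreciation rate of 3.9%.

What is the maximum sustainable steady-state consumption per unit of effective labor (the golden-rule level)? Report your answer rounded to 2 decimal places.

At the golden rule, f'(k) = n + g + δ, so α·k^(α−1) = n + g + δ and k_gold = (α/(n + g + δ))^(1/(1−α)).
k_gold = (0.39/0.088)^(1/0.61) = 4.4318^1.6393 ≈ 11.4799
c_gold = f(k_gold) − (n + g + δ)·k_gold = 2.5905 − 0.088×11.4799 ≈ 1.5803

c_gold ≈ 1.58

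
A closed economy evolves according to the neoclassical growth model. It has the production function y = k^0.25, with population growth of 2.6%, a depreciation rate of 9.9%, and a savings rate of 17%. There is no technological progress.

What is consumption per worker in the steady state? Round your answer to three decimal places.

In steady state, investment equals break-even investment: s·k^α = (n + δ)·k.
Dividing both sides by k: k^(1−α) = s / (n + δ).
k^0.75 = 0.17 / (0.026 + 0.099) = 0.17 / 0.125 = 1.3600
k* = 1.3600^(1/0.75) ≈ 1.5068
y* = (k*)^α = 1.5068^0.25 ≈ 1.1079
c* = (1 − s)·y* = (1 − 0.17) × 1.1079 ≈ 0.9196

c* = 0.920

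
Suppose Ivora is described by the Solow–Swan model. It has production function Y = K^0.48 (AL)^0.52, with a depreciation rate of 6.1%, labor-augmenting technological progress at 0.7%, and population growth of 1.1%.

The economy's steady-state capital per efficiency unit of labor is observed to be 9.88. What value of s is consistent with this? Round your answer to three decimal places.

s ≈ 0.260

At the steady state, Δk = 0, so s·k^α = (n + g + δ)·k.
So s / (n + g + δ) = (k*)^(1−α) = 9.88^0.52 = 3.2906.
Therefore s = 3.2906 × (n + g + δ) = 3.2906 × 0.079 = 0.2600.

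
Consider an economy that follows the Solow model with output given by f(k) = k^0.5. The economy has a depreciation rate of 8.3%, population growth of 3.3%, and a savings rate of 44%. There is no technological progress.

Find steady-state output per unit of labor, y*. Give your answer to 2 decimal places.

y* ≈ 3.79

Steady state requires s·f(k) = (n + δ)·k, i.e. s·k^α = (n + δ)·k.
Dividing both sides by k: k^(1−α) = s / (n + δ).
k^0.5 = 0.44 / (0.033 + 0.083) = 0.44 / 0.116 = 3.7931
k* = 3.7931^(1/0.5) ≈ 14.3876
y* = (k*)^α = 14.3876^0.5 ≈ 3.7931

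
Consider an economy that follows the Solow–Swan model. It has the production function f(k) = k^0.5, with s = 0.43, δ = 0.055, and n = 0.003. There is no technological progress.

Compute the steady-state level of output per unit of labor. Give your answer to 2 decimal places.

Steady state requires s·f(k) = (n + δ)·k, i.e. s·k^α = (n + δ)·k.
Rearranging, k^(1−α) = s / (n + δ).
k^0.5 = 0.43 / (0.003 + 0.055) = 0.43 / 0.058 = 7.4138
k* = 7.4138^(1/0.5) ≈ 54.9644
y* = (k*)^α = 54.9644^0.5 ≈ 7.4138

y* = 7.41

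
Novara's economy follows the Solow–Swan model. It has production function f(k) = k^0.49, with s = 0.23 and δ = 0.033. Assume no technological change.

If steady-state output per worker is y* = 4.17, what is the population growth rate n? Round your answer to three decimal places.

n ≈ 0.019

In steady state, investment equals break-even investment: s·k^α = (n + δ)·k.
Since y* = [s/(n + δ)]^(α/(1−α)), we have s/(n + δ) = (y*)^((1−α)/α) = 4.17^1.0408 = 4.4202.
Therefore n + δ = s / 4.4202 = 0.23 / 4.4202 = 0.0520, so n = 0.0520 − 0.033 = 0.0190.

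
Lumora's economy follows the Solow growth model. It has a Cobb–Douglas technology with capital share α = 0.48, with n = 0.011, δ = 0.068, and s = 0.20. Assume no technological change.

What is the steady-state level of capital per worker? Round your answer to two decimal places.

k* ≈ 5.97

Steady state requires s·f(k) = (n + δ)·k, i.e. s·k^α = (n + δ)·k.
Rearranging, k^(1−α) = s / (n + δ).
k^0.52 = 0.20 / (0.011 + 0.068) = 0.20 / 0.079 = 2.5316
k* = 2.5316^(1/0.52) ≈ 5.9671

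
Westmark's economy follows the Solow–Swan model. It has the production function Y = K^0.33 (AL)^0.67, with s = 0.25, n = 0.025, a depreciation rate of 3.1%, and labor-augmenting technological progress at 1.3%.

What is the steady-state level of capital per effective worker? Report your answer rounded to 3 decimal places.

In steady state, investment equals break-even investment: s·k^α = (n + g + δ)·k.
Dividing both sides by k: k^(1−α) = s / (n + g + δ).
k^0.67 = 0.25 / (0.025 + 0.013 + 0.031) = 0.25 / 0.069 = 3.6232
k* = 3.6232^(1/0.67) ≈ 6.8307

k* = 6.831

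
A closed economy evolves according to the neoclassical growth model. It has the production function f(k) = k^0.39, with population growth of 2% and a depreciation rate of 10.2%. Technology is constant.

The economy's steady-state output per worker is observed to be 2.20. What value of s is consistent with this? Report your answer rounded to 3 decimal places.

Steady state requires s·f(k) = (n + δ)·k, i.e. s·k^α = (n + δ)·k.
Since y* = [s/(n + δ)]^(α/(1−α)), we have s/(n + δ) = (y*)^((1−α)/α) = 2.20^1.5641 = 3.4323.
Therefore s = 3.4323 × (n + δ) = 3.4323 × 0.122 = 0.4187.

s ≈ 0.419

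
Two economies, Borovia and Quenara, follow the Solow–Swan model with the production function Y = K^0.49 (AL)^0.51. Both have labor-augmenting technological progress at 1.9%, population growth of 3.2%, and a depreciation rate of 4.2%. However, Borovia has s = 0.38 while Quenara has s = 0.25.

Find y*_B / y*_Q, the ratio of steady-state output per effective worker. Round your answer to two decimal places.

y*_B / y*_Q ≈ 1.50

Steady-state y* = [s/(n + g + δ)]^(α/(1−α)), so the ratio is [ (s_B/(n + g + δ)_B) / (s_Q/(n + g + δ)_Q) ]^0.9608.
s_B/(n + g + δ)_B = 0.38/0.093 = 4.0860; s_Q/(n + g + δ)_Q = 0.25/0.093 = 2.6882.
Ratio = (4.0860/2.6882)^0.9608 = 1.5200^0.9608 ≈ 1.4953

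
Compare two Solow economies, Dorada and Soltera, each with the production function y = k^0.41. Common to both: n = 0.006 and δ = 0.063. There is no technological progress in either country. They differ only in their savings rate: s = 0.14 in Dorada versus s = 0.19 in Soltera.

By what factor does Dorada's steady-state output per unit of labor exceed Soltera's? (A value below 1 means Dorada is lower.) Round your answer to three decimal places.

y*_D / y*_S ≈ 0.809

Steady-state y* = [s/(n + δ)]^(α/(1−α)), so the ratio is [ (s_D/(n + δ)_D) / (s_S/(n + δ)_S) ]^0.6949.
s_D/(n + δ)_D = 0.14/0.069 = 2.0290; s_S/(n + δ)_S = 0.19/0.069 = 2.7536.
Ratio = (2.0290/2.7536)^0.6949 = 0.7369^0.6949 ≈ 0.8088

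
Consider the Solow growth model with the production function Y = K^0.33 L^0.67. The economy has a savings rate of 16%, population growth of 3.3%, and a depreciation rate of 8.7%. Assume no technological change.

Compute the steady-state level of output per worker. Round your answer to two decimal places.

At the steady state, Δk = 0, so s·k^α = (n + δ)·k.
Rearranging, k^(1−α) = s / (n + δ).
k^0.67 = 0.16 / (0.033 + 0.087) = 0.16 / 0.120 = 1.3333
k* = 1.3333^(1/0.67) ≈ 1.5362
y* = (k*)^α = 1.5362^0.33 ≈ 1.1522

y* = 1.15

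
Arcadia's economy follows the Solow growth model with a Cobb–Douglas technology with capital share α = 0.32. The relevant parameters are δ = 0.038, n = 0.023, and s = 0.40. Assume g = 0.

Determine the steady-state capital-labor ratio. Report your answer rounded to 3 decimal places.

k* ≈ 15.888

In steady state, investment equals break-even investment: s·k^α = (n + δ)·k.
Dividing both sides by k: k^(1−α) = s / (n + δ).
k^0.68 = 0.40 / (0.023 + 0.038) = 0.40 / 0.061 = 6.5574
k* = 6.5574^(1/0.68) ≈ 15.8882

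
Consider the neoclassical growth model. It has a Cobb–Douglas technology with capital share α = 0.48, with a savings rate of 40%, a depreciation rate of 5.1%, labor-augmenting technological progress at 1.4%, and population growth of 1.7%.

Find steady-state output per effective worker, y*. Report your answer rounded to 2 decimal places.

In steady state, investment equals break-even investment: s·k^α = (n + g + δ)·k.
Dividing both sides by k: k^(1−α) = s / (n + g + δ).
k^0.52 = 0.40 / (0.017 + 0.014 + 0.051) = 0.40 / 0.082 = 4.8780
k* = 4.8780^(1/0.52) ≈ 21.0641
y* = (k*)^α = 21.0641^0.48 ≈ 4.3182

y* ≈ 4.32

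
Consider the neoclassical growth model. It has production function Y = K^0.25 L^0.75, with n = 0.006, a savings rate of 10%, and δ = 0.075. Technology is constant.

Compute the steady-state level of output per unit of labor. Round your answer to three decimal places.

y* = 1.073

Steady state requires s·f(k) = (n + δ)·k, i.e. s·k^α = (n + δ)·k.
Rearranging, k^(1−α) = s / (n + δ).
k^0.75 = 0.10 / (0.006 + 0.075) = 0.10 / 0.081 = 1.2346
k* = 1.2346^(1/0.75) ≈ 1.3244
y* = (k*)^α = 1.3244^0.25 ≈ 1.0728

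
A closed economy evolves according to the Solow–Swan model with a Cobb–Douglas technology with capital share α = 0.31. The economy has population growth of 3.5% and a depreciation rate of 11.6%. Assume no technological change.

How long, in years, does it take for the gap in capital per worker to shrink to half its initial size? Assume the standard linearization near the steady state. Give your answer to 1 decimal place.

about 6.7 years

Near the steady state the convergence rate is λ = (1 − α)(n + δ).
λ = (1 − 0.31) × 0.151 = 0.69 × 0.151 = 0.10419
Half-life = ln 2 / λ = 0.6931 / 0.10419 ≈ 6.65 years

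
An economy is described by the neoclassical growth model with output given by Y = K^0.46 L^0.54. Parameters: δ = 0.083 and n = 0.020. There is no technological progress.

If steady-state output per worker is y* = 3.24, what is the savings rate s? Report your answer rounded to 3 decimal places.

s ≈ 0.409

At the steady state, Δk = 0, so s·k^α = (n + δ)·k.
Since y* = [s/(n + δ)]^(α/(1−α)), we have s/(n + δ) = (y*)^((1−α)/α) = 3.24^1.1739 = 3.9749.
Therefore s = 3.9749 × (n + δ) = 3.9749 × 0.103 = 0.4094.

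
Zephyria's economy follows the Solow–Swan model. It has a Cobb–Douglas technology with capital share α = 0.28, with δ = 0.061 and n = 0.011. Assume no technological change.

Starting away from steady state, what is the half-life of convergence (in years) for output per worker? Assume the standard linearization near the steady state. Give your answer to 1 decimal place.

Near the steady state the convergence rate is λ = (1 − α)(n + δ).
λ = (1 − 0.28) × 0.072 = 0.72 × 0.072 = 0.05184
Half-life = ln 2 / λ = 0.6931 / 0.05184 ≈ 13.37 years

half-life ≈ 13.4 years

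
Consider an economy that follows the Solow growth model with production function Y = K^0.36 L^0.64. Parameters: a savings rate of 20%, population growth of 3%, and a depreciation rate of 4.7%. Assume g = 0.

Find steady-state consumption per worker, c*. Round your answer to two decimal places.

c* ≈ 1.37

At the steady state, Δk = 0, so s·k^α = (n + δ)·k.
Dividing both sides by k: k^(1−α) = s / (n + δ).
k^0.64 = 0.20 / (0.030 + 0.047) = 0.20 / 0.077 = 2.5974
k* = 2.5974^(1/0.64) ≈ 4.4434
y* = (k*)^α = 4.4434^0.36 ≈ 1.7107
c* = (1 − s)·y* = (1 − 0.20) × 1.7107 ≈ 1.3686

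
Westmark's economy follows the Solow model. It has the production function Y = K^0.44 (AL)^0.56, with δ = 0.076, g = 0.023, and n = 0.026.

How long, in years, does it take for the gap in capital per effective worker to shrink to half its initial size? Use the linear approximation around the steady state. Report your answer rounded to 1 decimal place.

Near the steady state the convergence rate is λ = (1 − α)(n + g + δ).
λ = (1 − 0.44) × 0.125 = 0.56 × 0.125 = 0.0700
Half-life = ln 2 / λ = 0.6931 / 0.0700 ≈ 9.90 years

t_½ ≈ 9.9 years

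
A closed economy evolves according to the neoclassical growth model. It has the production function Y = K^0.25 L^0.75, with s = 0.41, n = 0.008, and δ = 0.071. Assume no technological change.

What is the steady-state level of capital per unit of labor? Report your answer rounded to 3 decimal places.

k* = 8.986

At the steady state, Δk = 0, so s·k^α = (n + δ)·k.
Rearranging, k^(1−α) = s / (n + δ).
k^0.75 = 0.41 / (0.008 + 0.071) = 0.41 / 0.079 = 5.1899
k* = 5.1899^(1/0.75) ≈ 8.9856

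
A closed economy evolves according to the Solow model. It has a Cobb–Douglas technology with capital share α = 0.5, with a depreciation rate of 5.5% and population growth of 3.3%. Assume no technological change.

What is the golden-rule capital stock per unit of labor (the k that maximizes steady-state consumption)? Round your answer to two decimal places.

The golden rule sets f'(k) = n + δ, i.e. α·k^(α−1) = n + δ.
So k^(1−α) = α / (n + δ) = 0.5 / 0.088 = 5.6818.
k_gold = 5.6818^(1/0.5) ≈ 32.2829

k_gold ≈ 32.28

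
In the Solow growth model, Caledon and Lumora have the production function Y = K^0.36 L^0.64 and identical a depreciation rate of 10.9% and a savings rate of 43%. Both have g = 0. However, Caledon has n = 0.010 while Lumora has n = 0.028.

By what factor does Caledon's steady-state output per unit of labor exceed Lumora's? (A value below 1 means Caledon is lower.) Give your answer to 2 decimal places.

Steady-state y* = [s/(n + δ)]^(α/(1−α)), so the ratio is [ (s_C/(n + δ)_C) / (s_L/(n + δ)_L) ]^0.5625.
s_C/(n + δ)_C = 0.43/0.119 = 3.6134; s_L/(n + δ)_L = 0.43/0.137 = 3.1387.
Ratio = (3.6134/3.1387)^0.5625 = 1.1512^0.5625 ≈ 1.0824

ratio ≈ 1.08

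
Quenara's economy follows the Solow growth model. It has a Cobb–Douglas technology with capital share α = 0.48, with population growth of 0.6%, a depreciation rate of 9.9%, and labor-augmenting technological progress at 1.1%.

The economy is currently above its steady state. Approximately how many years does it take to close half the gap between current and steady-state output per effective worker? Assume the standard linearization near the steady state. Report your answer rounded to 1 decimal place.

t_½ ≈ 11.5 years

Near the steady state the convergence rate is λ = (1 − α)(n + g + δ).
λ = (1 − 0.48) × 0.116 = 0.52 × 0.116 = 0.06032
Half-life = ln 2 / λ = 0.6931 / 0.06032 ≈ 11.49 years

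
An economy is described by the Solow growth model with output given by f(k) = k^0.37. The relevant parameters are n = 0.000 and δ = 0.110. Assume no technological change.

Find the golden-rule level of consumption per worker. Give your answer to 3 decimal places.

At the golden rule, f'(k) = n + δ, so α·k^(α−1) = n + δ and k_gold = (α/(n + δ))^(1/(1−α)).
k_gold = (0.37/0.110)^(1/0.63) = 3.3636^1.5873 ≈ 6.8580
c_gold = f(k_gold) − (n + δ)·k_gold = 2.0389 − 0.110×6.8580 ≈ 1.2845

c_gold ≈ 1.285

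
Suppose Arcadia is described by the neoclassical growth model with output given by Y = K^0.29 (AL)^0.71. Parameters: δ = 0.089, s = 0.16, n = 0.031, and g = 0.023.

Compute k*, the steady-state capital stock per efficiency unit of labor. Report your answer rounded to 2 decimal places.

In steady state, investment equals break-even investment: s·k^α = (n + g + δ)·k.
Dividing both sides by k: k^(1−α) = s / (n + g + δ).
k^0.71 = 0.16 / (0.031 + 0.023 + 0.089) = 0.16 / 0.143 = 1.1189
k* = 1.1189^(1/0.71) ≈ 1.1714

k* ≈ 1.17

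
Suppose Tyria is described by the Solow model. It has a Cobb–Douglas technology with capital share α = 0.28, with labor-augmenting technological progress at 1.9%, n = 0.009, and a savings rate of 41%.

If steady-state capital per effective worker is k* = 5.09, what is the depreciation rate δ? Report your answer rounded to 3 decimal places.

At the steady state, Δk = 0, so s·k^α = (n + g + δ)·k.
So s / (n + g + δ) = (k*)^(1−α) = 5.09^0.72 = 3.2273.
Therefore n + g + δ = s / 3.2273 = 0.41 / 3.2273 = 0.1270, so δ = 0.1270 − 0.028 = 0.0990.

δ ≈ 0.099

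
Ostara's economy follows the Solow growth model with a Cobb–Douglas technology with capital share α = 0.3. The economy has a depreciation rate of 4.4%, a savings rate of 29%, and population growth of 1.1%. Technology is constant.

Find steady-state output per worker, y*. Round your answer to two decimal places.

In steady state, investment equals break-even investment: s·k^α = (n + δ)·k.
Dividing both sides by k: k^(1−α) = s / (n + δ).
k^0.7 = 0.29 / (0.011 + 0.044) = 0.29 / 0.055 = 5.2727
k* = 5.2727^(1/0.7) ≈ 10.7517
y* = (k*)^α = 10.7517^0.3 ≈ 2.0391

y* ≈ 2.04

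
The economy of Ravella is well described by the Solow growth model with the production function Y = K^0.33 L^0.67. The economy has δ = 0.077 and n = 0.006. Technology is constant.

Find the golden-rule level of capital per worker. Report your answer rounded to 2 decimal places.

The golden rule sets f'(k) = n + δ, i.e. α·k^(α−1) = n + δ.
So k^(1−α) = α / (n + δ) = 0.33 / 0.083 = 3.9759.
k_gold = 3.9759^(1/0.67) ≈ 7.8466

k_gold ≈ 7.85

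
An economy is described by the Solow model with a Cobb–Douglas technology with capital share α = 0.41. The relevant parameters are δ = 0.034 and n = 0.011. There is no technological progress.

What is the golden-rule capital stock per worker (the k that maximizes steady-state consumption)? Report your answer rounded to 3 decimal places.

k_gold ≈ 42.305

The golden rule sets f'(k) = n + δ, i.e. α·k^(α−1) = n + δ.
So k^(1−α) = α / (n + δ) = 0.41 / 0.045 = 9.1111.
k_gold = 9.1111^(1/0.59) ≈ 42.3050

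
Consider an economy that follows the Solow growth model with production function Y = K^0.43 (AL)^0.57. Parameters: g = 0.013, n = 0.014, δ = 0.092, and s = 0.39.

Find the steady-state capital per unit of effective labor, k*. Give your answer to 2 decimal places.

At the steady state, Δk = 0, so s·k^α = (n + g + δ)·k.
Rearranging, k^(1−α) = s / (n + g + δ).
k^0.57 = 0.39 / (0.014 + 0.013 + 0.092) = 0.39 / 0.119 = 3.2773
k* = 3.2773^(1/0.57) ≈ 8.0244

k* ≈ 8.02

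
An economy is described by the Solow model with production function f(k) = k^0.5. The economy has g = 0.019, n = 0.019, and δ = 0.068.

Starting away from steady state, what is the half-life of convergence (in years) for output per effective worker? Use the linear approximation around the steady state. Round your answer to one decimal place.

Near the steady state the convergence rate is λ = (1 − α)(n + g + δ).
λ = (1 − 0.5) × 0.106 = 0.5 × 0.106 = 0.0530
Half-life = ln 2 / λ = 0.6931 / 0.0530 ≈ 13.08 years

half-life ≈ 13.1 years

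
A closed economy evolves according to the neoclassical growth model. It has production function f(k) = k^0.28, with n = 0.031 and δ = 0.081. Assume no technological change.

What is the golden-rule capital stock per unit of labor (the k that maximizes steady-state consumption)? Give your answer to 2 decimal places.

The golden rule sets f'(k) = n + δ, i.e. α·k^(α−1) = n + δ.
So k^(1−α) = α / (n + δ) = 0.28 / 0.112 = 2.5000.
k_gold = 2.5000^(1/0.72) ≈ 3.5702

k_gold ≈ 3.57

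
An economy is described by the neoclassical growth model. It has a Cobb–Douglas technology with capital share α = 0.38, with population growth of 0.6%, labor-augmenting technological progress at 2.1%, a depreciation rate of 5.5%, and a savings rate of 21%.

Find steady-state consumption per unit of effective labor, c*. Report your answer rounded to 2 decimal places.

c* ≈ 1.41

In steady state, investment equals break-even investment: s·k^α = (n + g + δ)·k.
Rearranging, k^(1−α) = s / (n + g + δ).
k^0.62 = 0.21 / (0.006 + 0.021 + 0.055) = 0.21 / 0.082 = 2.5610
k* = 2.5610^(1/0.62) ≈ 4.5575
y* = (k*)^α = 4.5575^0.38 ≈ 1.7796
c* = (1 − s)·y* = (1 − 0.21) × 1.7796 ≈ 1.4059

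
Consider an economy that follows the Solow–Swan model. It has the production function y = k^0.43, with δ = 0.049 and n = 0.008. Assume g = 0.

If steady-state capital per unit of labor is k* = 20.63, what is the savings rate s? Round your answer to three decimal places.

At the steady state, Δk = 0, so s·k^α = (n + δ)·k.
So s / (n + δ) = (k*)^(1−α) = 20.63^0.57 = 5.6139.
Therefore s = 5.6139 × (n + δ) = 5.6139 × 0.057 = 0.3200.

s ≈ 0.320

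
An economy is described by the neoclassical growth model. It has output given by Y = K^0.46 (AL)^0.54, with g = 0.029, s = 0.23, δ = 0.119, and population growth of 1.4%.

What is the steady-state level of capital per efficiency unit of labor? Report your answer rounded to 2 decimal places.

In steady state, investment equals break-even investment: s·k^α = (n + g + δ)·k.
Dividing both sides by k: k^(1−α) = s / (n + g + δ).
k^0.54 = 0.23 / (0.014 + 0.029 + 0.119) = 0.23 / 0.162 = 1.4198
k* = 1.4198^(1/0.54) ≈ 1.9138

k* ≈ 1.91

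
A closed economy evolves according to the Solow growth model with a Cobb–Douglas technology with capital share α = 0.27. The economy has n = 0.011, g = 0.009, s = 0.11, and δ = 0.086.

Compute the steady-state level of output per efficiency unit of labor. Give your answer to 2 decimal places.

y* ≈ 1.01

At the steady state, Δk = 0, so s·k^α = (n + g + δ)·k.
Dividing both sides by k: k^(1−α) = s / (n + g + δ).
k^0.73 = 0.11 / (0.011 + 0.009 + 0.086) = 0.11 / 0.106 = 1.0377
k* = 1.0377^(1/0.73) ≈ 1.0520
y* = (k*)^α = 1.0520^0.27 ≈ 1.0138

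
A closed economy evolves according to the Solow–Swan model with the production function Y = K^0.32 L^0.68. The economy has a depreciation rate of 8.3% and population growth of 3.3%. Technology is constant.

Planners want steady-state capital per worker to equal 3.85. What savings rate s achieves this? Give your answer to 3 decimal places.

s ≈ 0.290

Steady state requires s·f(k) = (n + δ)·k, i.e. s·k^α = (n + δ)·k.
So s / (n + δ) = (k*)^(1−α) = 3.85^0.68 = 2.5010.
Therefore s = 2.5010 × (n + δ) = 2.5010 × 0.116 = 0.2901.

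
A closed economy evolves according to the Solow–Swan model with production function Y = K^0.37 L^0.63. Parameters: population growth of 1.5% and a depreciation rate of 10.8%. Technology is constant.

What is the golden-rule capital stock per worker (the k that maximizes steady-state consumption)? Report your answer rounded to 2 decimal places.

k_gold ≈ 5.74

The golden rule sets f'(k) = n + δ, i.e. α·k^(α−1) = n + δ.
So k^(1−α) = α / (n + δ) = 0.37 / 0.123 = 3.0081.
k_gold = 3.0081^(1/0.63) ≈ 5.7437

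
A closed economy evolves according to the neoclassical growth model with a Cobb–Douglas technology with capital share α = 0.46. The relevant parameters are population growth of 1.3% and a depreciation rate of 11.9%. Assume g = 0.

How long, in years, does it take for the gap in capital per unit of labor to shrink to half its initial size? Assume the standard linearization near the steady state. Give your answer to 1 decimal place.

Near the steady state the convergence rate is λ = (1 − α)(n + δ).
λ = (1 − 0.46) × 0.132 = 0.54 × 0.132 = 0.07128
Half-life = ln 2 / λ = 0.6931 / 0.07128 ≈ 9.72 years

about 9.7 years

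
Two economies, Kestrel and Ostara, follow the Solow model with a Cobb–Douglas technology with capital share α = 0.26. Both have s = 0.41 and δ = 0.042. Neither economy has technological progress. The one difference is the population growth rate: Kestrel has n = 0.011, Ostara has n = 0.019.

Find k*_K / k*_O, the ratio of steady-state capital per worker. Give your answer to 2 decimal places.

ratio ≈ 1.21

Steady-state k* = [s/(n + δ)]^(1/(1−α)), so the ratio is [ (s_K/(n + δ)_K) / (s_O/(n + δ)_O) ]^1.3514.
s_K/(n + δ)_K = 0.41/0.053 = 7.7358; s_O/(n + δ)_O = 0.41/0.061 = 6.7213.
Ratio = (7.7358/6.7213)^1.3514 = 1.1509^1.3514 ≈ 1.2092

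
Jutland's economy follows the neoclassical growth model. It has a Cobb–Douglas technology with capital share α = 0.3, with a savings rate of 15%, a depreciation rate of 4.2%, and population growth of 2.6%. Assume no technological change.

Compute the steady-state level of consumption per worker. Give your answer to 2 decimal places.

In steady state, investment equals break-even investment: s·k^α = (n + δ)·k.
Rearranging, k^(1−α) = s / (n + δ).
k^0.7 = 0.15 / (0.026 + 0.042) = 0.15 / 0.068 = 2.2059
k* = 2.2059^(1/0.7) ≈ 3.0963
y* = (k*)^α = 3.0963^0.3 ≈ 1.4036
c* = (1 − s)·y* = (1 − 0.15) × 1.4036 ≈ 1.1931

c* = 1.19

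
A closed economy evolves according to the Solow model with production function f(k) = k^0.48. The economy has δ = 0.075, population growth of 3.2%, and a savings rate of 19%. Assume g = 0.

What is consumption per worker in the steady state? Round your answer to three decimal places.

c* ≈ 1.376

Steady state requires s·f(k) = (n + δ)·k, i.e. s·k^α = (n + δ)·k.
Rearranging, k^(1−α) = s / (n + δ).
k^0.52 = 0.19 / (0.032 + 0.075) = 0.19 / 0.107 = 1.7757
k* = 1.7757^(1/0.52) ≈ 3.0169
y* = (k*)^α = 3.0169^0.48 ≈ 1.6990
c* = (1 − s)·y* = (1 − 0.19) × 1.6990 ≈ 1.3762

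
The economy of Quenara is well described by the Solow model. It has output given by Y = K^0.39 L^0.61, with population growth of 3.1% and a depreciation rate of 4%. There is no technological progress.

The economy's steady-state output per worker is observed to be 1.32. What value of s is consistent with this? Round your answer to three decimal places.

In steady state, investment equals break-even investment: s·k^α = (n + δ)·k.
Since y* = [s/(n + δ)]^(α/(1−α)), we have s/(n + δ) = (y*)^((1−α)/α) = 1.32^1.5641 = 1.5438.
Therefore s = 1.5438 × (n + δ) = 1.5438 × 0.071 = 0.1096.

s ≈ 0.110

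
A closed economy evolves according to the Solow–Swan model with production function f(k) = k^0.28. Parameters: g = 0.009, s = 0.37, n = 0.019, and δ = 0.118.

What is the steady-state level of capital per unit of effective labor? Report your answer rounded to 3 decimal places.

k* ≈ 3.638

Steady state requires s·f(k) = (n + g + δ)·k, i.e. s·k^α = (n + g + δ)·k.
Rearranging, k^(1−α) = s / (n + g + δ).
k^0.72 = 0.37 / (0.019 + 0.009 + 0.118) = 0.37 / 0.146 = 2.5342
k* = 2.5342^(1/0.72) ≈ 3.6382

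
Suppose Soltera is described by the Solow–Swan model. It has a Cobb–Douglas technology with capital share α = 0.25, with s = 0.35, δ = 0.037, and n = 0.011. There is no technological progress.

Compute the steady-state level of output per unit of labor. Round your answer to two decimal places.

y* = 1.94

Steady state requires s·f(k) = (n + δ)·k, i.e. s·k^α = (n + δ)·k.
Rearranging, k^(1−α) = s / (n + δ).
k^0.75 = 0.35 / (0.011 + 0.037) = 0.35 / 0.048 = 7.2917
k* = 7.2917^(1/0.75) ≈ 14.1396
y* = (k*)^α = 14.1396^0.25 ≈ 1.9391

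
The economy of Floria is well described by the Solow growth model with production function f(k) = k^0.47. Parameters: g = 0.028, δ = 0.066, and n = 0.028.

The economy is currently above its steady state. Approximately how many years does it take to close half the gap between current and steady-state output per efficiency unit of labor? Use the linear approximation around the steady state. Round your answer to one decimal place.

about 10.7 years

Near the steady state the convergence rate is λ = (1 − α)(n + g + δ).
λ = (1 − 0.47) × 0.122 = 0.53 × 0.122 = 0.06466
Half-life = ln 2 / λ = 0.6931 / 0.06466 ≈ 10.72 years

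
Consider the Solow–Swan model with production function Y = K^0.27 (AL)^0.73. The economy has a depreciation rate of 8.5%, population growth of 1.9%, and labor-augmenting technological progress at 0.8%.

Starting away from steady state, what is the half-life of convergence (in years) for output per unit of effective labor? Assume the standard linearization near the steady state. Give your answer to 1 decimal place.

about 8.5 years

Near the steady state the convergence rate is λ = (1 − α)(n + g + δ).
λ = (1 − 0.27) × 0.112 = 0.73 × 0.112 = 0.08176
Half-life = ln 2 / λ = 0.6931 / 0.08176 ≈ 8.48 years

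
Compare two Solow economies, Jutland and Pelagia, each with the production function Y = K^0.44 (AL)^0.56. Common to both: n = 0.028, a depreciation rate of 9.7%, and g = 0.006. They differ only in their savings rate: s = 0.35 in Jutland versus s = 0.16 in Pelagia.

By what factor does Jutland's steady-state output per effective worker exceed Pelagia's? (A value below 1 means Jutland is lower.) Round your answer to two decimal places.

Steady-state y* = [s/(n + g + δ)]^(α/(1−α)), so the ratio is [ (s_J/(n + g + δ)_J) / (s_P/(n + g + δ)_P) ]^0.7857.
s_J/(n + g + δ)_J = 0.35/0.131 = 2.6718; s_P/(n + g + δ)_P = 0.16/0.131 = 1.2214.
Ratio = (2.6718/1.2214)^0.7857 = 2.1875^0.7857 ≈ 1.8497

ratio ≈ 1.85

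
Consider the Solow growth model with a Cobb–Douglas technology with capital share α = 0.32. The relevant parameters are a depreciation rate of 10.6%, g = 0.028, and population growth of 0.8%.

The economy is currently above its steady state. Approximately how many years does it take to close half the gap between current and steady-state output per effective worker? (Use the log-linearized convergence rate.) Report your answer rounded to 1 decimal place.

half-life ≈ 7.2 years

Near the steady state the convergence rate is λ = (1 − α)(n + g + δ).
λ = (1 − 0.32) × 0.142 = 0.68 × 0.142 = 0.09656
Half-life = ln 2 / λ = 0.6931 / 0.09656 ≈ 7.18 years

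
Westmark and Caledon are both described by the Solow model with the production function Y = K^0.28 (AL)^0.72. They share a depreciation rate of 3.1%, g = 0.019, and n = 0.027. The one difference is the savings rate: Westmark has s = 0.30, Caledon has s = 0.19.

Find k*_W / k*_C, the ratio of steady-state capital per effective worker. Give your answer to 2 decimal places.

Steady-state k* = [s/(n + g + δ)]^(1/(1−α)), so the ratio is [ (s_W/(n + g + δ)_W) / (s_C/(n + g + δ)_C) ]^1.3889.
s_W/(n + g + δ)_W = 0.30/0.077 = 3.8961; s_C/(n + g + δ)_C = 0.19/0.077 = 2.4675.
Ratio = (3.8961/2.4675)^1.3889 = 1.5790^1.3889 ≈ 1.8860

k*_W / k*_C ≈ 1.89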